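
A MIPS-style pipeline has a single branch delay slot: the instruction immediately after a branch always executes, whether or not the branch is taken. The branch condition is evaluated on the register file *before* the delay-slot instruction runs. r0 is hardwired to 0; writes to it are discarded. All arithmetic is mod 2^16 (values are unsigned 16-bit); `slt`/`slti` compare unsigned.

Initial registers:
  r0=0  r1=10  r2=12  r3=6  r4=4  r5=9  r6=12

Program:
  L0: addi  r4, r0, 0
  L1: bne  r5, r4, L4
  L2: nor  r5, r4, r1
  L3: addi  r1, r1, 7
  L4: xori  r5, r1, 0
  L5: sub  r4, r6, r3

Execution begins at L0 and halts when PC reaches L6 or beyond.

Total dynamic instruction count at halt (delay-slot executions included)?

5

[0] addi  r4, r0, 0  →  {r0:0, r1:10, r2:12, r3:6, r4:0, r5:9, r6:12}
[1] bne  r5, r4, L4  →  {r0:0, r1:10, r2:12, r3:6, r4:0, r5:9, r6:12}  ⟨branch taken⟩
[2] nor  r5, r4, r1  →  {r0:0, r1:10, r2:12, r3:6, r4:0, r5:65525, r6:12}
[4] xori  r5, r1, 0  →  {r0:0, r1:10, r2:12, r3:6, r4:0, r5:10, r6:12}
[5] sub  r4, r6, r3  →  {r0:0, r1:10, r2:12, r3:6, r4:6, r5:10, r6:12}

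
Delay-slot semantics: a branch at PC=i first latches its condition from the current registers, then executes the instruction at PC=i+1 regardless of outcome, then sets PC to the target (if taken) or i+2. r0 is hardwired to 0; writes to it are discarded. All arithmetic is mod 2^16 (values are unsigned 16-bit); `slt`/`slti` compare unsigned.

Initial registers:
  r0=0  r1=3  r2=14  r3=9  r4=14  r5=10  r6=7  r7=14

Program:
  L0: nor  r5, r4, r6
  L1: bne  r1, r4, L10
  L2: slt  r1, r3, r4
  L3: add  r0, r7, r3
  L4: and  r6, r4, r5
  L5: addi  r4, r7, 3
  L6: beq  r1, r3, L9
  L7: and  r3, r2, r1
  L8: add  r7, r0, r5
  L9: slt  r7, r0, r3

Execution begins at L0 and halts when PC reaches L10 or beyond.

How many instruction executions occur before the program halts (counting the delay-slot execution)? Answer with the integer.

  step pc=0: nor  r5, r4, r6  regs=(0,3,14,9,14,65520,7,14)
  step pc=1: bne  r1, r4, L10  cond=T  regs=(0,3,14,9,14,65520,7,14)
  step pc=2: slt  r1, r3, r4  regs=(0,1,14,9,14,65520,7,14)

3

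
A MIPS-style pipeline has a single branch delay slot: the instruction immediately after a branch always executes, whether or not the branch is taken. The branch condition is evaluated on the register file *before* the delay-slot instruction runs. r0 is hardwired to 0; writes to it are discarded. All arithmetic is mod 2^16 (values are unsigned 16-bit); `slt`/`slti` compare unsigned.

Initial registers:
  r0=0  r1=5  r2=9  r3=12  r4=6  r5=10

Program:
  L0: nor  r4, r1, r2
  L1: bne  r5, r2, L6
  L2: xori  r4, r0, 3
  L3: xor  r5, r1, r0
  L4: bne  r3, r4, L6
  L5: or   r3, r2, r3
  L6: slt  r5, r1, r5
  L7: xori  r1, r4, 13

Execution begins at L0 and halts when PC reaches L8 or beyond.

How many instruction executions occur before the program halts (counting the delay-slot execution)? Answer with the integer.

  step pc=0: nor  r4, r1, r2  regs=(0,5,9,12,65522,10)
  step pc=1: bne  r5, r2, L6  cond=T  regs=(0,5,9,12,65522,10)
  step pc=2: xori  r4, r0, 3  regs=(0,5,9,12,3,10)
  step pc=6: slt  r5, r1, r5  regs=(0,5,9,12,3,1)
  step pc=7: xori  r1, r4, 13  regs=(0,14,9,12,3,1)

5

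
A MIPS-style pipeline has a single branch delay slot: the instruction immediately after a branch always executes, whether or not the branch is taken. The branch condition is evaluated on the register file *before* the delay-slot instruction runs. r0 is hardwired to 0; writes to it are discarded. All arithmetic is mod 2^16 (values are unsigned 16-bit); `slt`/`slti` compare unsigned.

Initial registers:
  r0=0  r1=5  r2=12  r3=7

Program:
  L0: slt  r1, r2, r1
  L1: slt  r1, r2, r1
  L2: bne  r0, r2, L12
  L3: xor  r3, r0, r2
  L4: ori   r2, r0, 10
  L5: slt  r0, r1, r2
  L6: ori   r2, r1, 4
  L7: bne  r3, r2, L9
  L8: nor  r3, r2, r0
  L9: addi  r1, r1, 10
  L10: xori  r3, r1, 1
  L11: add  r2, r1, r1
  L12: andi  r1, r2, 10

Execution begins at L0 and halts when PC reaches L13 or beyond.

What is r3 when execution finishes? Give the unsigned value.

12

[0] slt  r1, r2, r1  →  {r0:0, r1:0, r2:12, r3:7}
[1] slt  r1, r2, r1  →  {r0:0, r1:0, r2:12, r3:7}
[2] bne  r0, r2, L12  →  {r0:0, r1:0, r2:12, r3:7}  ⟨branch taken⟩
[3] xor  r3, r0, r2  →  {r0:0, r1:0, r2:12, r3:12}
[12] andi  r1, r2, 10  →  {r0:0, r1:8, r2:12, r3:12}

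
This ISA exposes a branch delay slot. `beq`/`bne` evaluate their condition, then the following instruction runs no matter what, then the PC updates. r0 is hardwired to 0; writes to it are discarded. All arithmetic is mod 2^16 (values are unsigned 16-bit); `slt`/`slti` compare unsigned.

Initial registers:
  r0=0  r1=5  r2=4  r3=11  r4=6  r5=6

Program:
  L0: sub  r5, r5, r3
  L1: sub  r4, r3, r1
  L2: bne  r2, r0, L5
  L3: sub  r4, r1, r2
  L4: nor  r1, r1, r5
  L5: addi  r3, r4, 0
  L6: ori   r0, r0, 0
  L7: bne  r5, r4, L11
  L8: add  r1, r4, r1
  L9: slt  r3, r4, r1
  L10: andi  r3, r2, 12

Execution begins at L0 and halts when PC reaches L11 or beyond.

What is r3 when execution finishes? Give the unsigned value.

1

  step pc=0: sub  r5, r5, r3  regs=(0,5,4,11,6,65531)
  step pc=1: sub  r4, r3, r1  regs=(0,5,4,11,6,65531)
  step pc=2: bne  r2, r0, L5  cond=T  regs=(0,5,4,11,6,65531)
  step pc=3: sub  r4, r1, r2  regs=(0,5,4,11,1,65531)
  step pc=5: addi  r3, r4, 0  regs=(0,5,4,1,1,65531)
  step pc=6: ori   r0, r0, 0  regs=(0,5,4,1,1,65531)
  step pc=7: bne  r5, r4, L11  cond=T  regs=(0,5,4,1,1,65531)
  step pc=8: add  r1, r4, r1  regs=(0,6,4,1,1,65531)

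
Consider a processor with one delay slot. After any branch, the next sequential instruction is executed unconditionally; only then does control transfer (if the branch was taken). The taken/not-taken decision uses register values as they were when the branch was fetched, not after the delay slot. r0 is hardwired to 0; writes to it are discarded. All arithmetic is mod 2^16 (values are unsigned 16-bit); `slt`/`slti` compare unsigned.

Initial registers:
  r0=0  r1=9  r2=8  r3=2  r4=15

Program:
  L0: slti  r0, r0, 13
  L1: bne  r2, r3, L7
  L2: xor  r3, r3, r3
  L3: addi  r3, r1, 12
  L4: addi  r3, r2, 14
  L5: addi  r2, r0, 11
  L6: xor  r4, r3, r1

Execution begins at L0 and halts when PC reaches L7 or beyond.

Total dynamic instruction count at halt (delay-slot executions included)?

3

#0 slti  r0, r0, 13 ; 0/9/8/2/15
#1 bne  r2, r3, L7 ; 0/9/8/2/15 ; →target
#2 xor  r3, r3, r3 ; 0/9/8/0/15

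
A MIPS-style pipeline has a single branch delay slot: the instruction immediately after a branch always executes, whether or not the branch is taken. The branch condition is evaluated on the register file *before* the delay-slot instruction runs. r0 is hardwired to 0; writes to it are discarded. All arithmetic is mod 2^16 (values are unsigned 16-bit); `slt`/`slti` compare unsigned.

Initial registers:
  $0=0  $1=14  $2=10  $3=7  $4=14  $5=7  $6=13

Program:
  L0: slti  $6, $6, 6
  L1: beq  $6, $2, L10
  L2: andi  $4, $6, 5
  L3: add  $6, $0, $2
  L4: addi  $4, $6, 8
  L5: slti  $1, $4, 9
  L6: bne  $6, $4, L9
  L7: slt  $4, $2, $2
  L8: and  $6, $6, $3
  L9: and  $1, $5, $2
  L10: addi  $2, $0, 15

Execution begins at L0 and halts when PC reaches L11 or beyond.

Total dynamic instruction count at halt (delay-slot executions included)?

  step pc=0: slti  $6, $6, 6  regs=(0,14,10,7,14,7,0)
  step pc=1: beq  $6, $2, L10  cond=F  regs=(0,14,10,7,14,7,0)
  step pc=2: andi  $4, $6, 5  regs=(0,14,10,7,0,7,0)
  step pc=3: add  $6, $0, $2  regs=(0,14,10,7,0,7,10)
  step pc=4: addi  $4, $6, 8  regs=(0,14,10,7,18,7,10)
  step pc=5: slti  $1, $4, 9  regs=(0,0,10,7,18,7,10)
  step pc=6: bne  $6, $4, L9  cond=T  regs=(0,0,10,7,18,7,10)
  step pc=7: slt  $4, $2, $2  regs=(0,0,10,7,0,7,10)
  step pc=9: and  $1, $5, $2  regs=(0,2,10,7,0,7,10)
  step pc=10: addi  $2, $0, 15  regs=(0,2,15,7,0,7,10)

10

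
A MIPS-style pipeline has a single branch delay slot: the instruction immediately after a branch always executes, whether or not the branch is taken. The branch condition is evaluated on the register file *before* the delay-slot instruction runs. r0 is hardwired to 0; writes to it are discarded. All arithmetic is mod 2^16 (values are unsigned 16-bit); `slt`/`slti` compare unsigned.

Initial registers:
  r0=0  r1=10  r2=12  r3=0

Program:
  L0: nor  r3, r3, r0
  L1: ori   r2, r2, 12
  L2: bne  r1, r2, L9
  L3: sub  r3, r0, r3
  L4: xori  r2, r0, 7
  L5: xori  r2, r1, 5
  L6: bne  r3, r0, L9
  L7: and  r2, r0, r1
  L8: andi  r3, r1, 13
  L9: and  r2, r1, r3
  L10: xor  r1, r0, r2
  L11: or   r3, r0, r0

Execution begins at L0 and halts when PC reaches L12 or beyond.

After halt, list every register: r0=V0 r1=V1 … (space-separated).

r0=0 r1=0 r2=0 r3=0

#0 nor  r3, r3, r0 ; 0/10/12/65535
#1 ori   r2, r2, 12 ; 0/10/12/65535
#2 bne  r1, r2, L9 ; 0/10/12/65535 ; →target
#3 sub  r3, r0, r3 ; 0/10/12/1
#9 and  r2, r1, r3 ; 0/10/0/1
#10 xor  r1, r0, r2 ; 0/0/0/1
#11 or   r3, r0, r0 ; 0/0/0/0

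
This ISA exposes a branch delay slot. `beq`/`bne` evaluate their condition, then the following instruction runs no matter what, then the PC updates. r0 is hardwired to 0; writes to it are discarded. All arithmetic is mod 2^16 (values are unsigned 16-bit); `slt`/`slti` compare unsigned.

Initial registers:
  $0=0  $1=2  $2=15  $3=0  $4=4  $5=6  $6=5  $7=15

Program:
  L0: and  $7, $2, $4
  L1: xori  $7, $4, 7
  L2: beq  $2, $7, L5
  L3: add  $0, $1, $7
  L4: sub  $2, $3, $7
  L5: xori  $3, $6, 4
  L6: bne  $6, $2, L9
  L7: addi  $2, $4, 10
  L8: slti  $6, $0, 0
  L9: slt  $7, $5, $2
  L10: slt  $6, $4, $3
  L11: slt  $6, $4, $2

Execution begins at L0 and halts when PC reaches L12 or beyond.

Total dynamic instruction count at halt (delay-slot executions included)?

#0 and  $7, $2, $4 ; 0/2/15/0/4/6/5/4
#1 xori  $7, $4, 7 ; 0/2/15/0/4/6/5/3
#2 beq  $2, $7, L5 ; 0/2/15/0/4/6/5/3 ; →fallthru
#3 add  $0, $1, $7 ; 0/2/15/0/4/6/5/3
#4 sub  $2, $3, $7 ; 0/2/65533/0/4/6/5/3
#5 xori  $3, $6, 4 ; 0/2/65533/1/4/6/5/3
#6 bne  $6, $2, L9 ; 0/2/65533/1/4/6/5/3 ; →target
#7 addi  $2, $4, 10 ; 0/2/14/1/4/6/5/3
#9 slt  $7, $5, $2 ; 0/2/14/1/4/6/5/1
#10 slt  $6, $4, $3 ; 0/2/14/1/4/6/0/1
#11 slt  $6, $4, $2 ; 0/2/14/1/4/6/1/1

11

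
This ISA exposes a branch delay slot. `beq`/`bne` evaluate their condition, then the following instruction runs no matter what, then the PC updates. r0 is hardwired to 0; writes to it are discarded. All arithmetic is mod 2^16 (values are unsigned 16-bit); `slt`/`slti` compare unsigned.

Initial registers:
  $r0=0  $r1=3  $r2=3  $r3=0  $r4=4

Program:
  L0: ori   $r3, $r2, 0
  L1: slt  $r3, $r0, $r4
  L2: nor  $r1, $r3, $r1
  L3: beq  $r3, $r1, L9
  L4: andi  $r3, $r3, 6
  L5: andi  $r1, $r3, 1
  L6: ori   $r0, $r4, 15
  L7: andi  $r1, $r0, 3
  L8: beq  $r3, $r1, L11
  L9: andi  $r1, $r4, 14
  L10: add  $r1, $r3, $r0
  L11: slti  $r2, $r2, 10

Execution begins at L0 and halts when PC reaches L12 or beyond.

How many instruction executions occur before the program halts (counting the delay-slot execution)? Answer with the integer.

11

[0] ori   $r3, $r2, 0  →  {$r0:0, $r1:3, $r2:3, $r3:3, $r4:4}
[1] slt  $r3, $r0, $r4  →  {$r0:0, $r1:3, $r2:3, $r3:1, $r4:4}
[2] nor  $r1, $r3, $r1  →  {$r0:0, $r1:65532, $r2:3, $r3:1, $r4:4}
[3] beq  $r3, $r1, L9  →  {$r0:0, $r1:65532, $r2:3, $r3:1, $r4:4}  ⟨branch fallthrough⟩
[4] andi  $r3, $r3, 6  →  {$r0:0, $r1:65532, $r2:3, $r3:0, $r4:4}
[5] andi  $r1, $r3, 1  →  {$r0:0, $r1:0, $r2:3, $r3:0, $r4:4}
[6] ori   $r0, $r4, 15  →  {$r0:0, $r1:0, $r2:3, $r3:0, $r4:4}
[7] andi  $r1, $r0, 3  →  {$r0:0, $r1:0, $r2:3, $r3:0, $r4:4}
[8] beq  $r3, $r1, L11  →  {$r0:0, $r1:0, $r2:3, $r3:0, $r4:4}  ⟨branch taken⟩
[9] andi  $r1, $r4, 14  →  {$r0:0, $r1:4, $r2:3, $r3:0, $r4:4}
[11] slti  $r2, $r2, 10  →  {$r0:0, $r1:4, $r2:1, $r3:0, $r4:4}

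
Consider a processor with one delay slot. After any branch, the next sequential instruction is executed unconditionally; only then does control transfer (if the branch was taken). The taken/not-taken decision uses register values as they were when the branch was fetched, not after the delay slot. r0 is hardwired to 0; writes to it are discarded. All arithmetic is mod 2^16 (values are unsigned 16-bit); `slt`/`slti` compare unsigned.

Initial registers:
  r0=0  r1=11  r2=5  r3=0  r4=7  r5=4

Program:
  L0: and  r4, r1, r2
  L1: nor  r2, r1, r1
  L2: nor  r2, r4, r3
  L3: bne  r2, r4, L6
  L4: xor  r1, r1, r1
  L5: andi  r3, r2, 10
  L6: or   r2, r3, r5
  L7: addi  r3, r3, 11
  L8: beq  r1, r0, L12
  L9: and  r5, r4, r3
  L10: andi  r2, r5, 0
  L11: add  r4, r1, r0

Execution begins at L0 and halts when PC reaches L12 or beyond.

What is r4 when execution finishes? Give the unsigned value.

1

#0 and  r4, r1, r2 ; 0/11/5/0/1/4
#1 nor  r2, r1, r1 ; 0/11/65524/0/1/4
#2 nor  r2, r4, r3 ; 0/11/65534/0/1/4
#3 bne  r2, r4, L6 ; 0/11/65534/0/1/4 ; →target
#4 xor  r1, r1, r1 ; 0/0/65534/0/1/4
#6 or   r2, r3, r5 ; 0/0/4/0/1/4
#7 addi  r3, r3, 11 ; 0/0/4/11/1/4
#8 beq  r1, r0, L12 ; 0/0/4/11/1/4 ; →target
#9 and  r5, r4, r3 ; 0/0/4/11/1/1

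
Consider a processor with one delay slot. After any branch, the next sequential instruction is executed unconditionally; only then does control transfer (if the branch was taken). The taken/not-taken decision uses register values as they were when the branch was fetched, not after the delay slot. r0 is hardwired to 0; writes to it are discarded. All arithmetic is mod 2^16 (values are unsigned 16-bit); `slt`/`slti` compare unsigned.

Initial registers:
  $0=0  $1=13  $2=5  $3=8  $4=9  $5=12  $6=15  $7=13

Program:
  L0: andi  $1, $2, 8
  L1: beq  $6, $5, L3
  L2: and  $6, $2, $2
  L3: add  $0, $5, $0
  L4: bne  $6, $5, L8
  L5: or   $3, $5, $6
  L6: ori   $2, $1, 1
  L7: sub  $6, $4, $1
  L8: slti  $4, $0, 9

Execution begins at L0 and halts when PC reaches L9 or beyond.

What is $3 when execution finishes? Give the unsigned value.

  step pc=0: andi  $1, $2, 8  regs=(0,0,5,8,9,12,15,13)
  step pc=1: beq  $6, $5, L3  cond=F  regs=(0,0,5,8,9,12,15,13)
  step pc=2: and  $6, $2, $2  regs=(0,0,5,8,9,12,5,13)
  step pc=3: add  $0, $5, $0  regs=(0,0,5,8,9,12,5,13)
  step pc=4: bne  $6, $5, L8  cond=T  regs=(0,0,5,8,9,12,5,13)
  step pc=5: or   $3, $5, $6  regs=(0,0,5,13,9,12,5,13)
  step pc=8: slti  $4, $0, 9  regs=(0,0,5,13,1,12,5,13)

13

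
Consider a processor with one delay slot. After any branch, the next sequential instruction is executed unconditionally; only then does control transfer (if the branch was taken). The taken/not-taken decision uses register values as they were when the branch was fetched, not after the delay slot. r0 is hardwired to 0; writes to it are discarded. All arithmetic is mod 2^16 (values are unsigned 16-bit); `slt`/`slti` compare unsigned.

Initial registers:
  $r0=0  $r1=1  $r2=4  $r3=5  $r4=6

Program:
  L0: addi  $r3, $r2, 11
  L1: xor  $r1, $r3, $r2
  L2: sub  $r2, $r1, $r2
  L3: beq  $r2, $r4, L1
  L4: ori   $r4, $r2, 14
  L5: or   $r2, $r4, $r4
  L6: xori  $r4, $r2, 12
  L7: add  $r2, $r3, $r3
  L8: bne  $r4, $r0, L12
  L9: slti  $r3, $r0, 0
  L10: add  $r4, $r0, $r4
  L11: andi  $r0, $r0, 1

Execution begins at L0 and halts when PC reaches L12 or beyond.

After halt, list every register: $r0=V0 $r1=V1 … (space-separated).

$r0=0 $r1=11 $r2=30 $r3=0 $r4=3

#0 addi  $r3, $r2, 11 ; 0/1/4/15/6
#1 xor  $r1, $r3, $r2 ; 0/11/4/15/6
#2 sub  $r2, $r1, $r2 ; 0/11/7/15/6
#3 beq  $r2, $r4, L1 ; 0/11/7/15/6 ; →fallthru
#4 ori   $r4, $r2, 14 ; 0/11/7/15/15
#5 or   $r2, $r4, $r4 ; 0/11/15/15/15
#6 xori  $r4, $r2, 12 ; 0/11/15/15/3
#7 add  $r2, $r3, $r3 ; 0/11/30/15/3
#8 bne  $r4, $r0, L12 ; 0/11/30/15/3 ; →target
#9 slti  $r3, $r0, 0 ; 0/11/30/0/3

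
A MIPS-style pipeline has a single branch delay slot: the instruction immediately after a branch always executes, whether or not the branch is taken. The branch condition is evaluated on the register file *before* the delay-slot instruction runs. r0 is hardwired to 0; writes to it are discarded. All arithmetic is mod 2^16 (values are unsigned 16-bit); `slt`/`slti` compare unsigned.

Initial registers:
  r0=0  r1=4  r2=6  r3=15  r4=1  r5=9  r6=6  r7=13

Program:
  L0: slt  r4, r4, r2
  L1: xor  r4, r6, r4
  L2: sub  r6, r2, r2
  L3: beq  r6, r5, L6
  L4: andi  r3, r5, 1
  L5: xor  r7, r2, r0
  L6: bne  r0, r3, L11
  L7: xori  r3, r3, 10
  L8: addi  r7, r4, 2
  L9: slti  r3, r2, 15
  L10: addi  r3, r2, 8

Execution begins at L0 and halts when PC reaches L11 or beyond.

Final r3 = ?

11

  step pc=0: slt  r4, r4, r2  regs=(0,4,6,15,1,9,6,13)
  step pc=1: xor  r4, r6, r4  regs=(0,4,6,15,7,9,6,13)
  step pc=2: sub  r6, r2, r2  regs=(0,4,6,15,7,9,0,13)
  step pc=3: beq  r6, r5, L6  cond=F  regs=(0,4,6,15,7,9,0,13)
  step pc=4: andi  r3, r5, 1  regs=(0,4,6,1,7,9,0,13)
  step pc=5: xor  r7, r2, r0  regs=(0,4,6,1,7,9,0,6)
  step pc=6: bne  r0, r3, L11  cond=T  regs=(0,4,6,1,7,9,0,6)
  step pc=7: xori  r3, r3, 10  regs=(0,4,6,11,7,9,0,6)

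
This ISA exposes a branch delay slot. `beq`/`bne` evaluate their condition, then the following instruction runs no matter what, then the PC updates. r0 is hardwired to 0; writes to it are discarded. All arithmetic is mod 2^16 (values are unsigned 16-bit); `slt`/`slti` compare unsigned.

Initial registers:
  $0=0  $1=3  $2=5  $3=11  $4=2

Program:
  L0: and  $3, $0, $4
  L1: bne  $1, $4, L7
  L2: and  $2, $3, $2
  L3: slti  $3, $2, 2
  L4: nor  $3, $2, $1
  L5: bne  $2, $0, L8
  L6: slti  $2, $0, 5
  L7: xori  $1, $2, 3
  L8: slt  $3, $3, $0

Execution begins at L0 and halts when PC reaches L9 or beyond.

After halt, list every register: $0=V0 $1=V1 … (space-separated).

#0 and  $3, $0, $4 ; 0/3/5/0/2
#1 bne  $1, $4, L7 ; 0/3/5/0/2 ; →target
#2 and  $2, $3, $2 ; 0/3/0/0/2
#7 xori  $1, $2, 3 ; 0/3/0/0/2
#8 slt  $3, $3, $0 ; 0/3/0/0/2

$0=0 $1=3 $2=0 $3=0 $4=2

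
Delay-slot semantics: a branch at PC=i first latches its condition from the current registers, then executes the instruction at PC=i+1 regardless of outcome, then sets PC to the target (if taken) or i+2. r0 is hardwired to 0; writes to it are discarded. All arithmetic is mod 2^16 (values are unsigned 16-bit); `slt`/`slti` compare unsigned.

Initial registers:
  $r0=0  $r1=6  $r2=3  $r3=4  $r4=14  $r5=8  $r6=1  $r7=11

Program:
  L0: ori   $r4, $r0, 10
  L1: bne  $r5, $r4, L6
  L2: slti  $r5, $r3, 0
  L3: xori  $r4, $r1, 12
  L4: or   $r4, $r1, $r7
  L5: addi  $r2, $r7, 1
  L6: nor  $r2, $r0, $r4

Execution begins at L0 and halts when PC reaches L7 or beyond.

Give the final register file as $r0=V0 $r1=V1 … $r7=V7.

  step pc=0: ori   $r4, $r0, 10  regs=(0,6,3,4,10,8,1,11)
  step pc=1: bne  $r5, $r4, L6  cond=T  regs=(0,6,3,4,10,8,1,11)
  step pc=2: slti  $r5, $r3, 0  regs=(0,6,3,4,10,0,1,11)
  step pc=6: nor  $r2, $r0, $r4  regs=(0,6,65525,4,10,0,1,11)

$r0=0 $r1=6 $r2=65525 $r3=4 $r4=10 $r5=0 $r6=1 $r7=11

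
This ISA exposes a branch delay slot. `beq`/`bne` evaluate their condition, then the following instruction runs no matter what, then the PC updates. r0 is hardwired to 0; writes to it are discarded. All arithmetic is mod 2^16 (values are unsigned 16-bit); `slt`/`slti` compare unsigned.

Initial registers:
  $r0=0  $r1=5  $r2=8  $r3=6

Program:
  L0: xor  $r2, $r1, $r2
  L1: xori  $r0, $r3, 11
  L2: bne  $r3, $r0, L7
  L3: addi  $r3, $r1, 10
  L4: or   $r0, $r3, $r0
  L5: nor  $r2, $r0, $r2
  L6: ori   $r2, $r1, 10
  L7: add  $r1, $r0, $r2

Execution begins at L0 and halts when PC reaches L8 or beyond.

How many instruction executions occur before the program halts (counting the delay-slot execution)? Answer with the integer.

5

  step pc=0: xor  $r2, $r1, $r2  regs=(0,5,13,6)
  step pc=1: xori  $r0, $r3, 11  regs=(0,5,13,6)
  step pc=2: bne  $r3, $r0, L7  cond=T  regs=(0,5,13,6)
  step pc=3: addi  $r3, $r1, 10  regs=(0,5,13,15)
  step pc=7: add  $r1, $r0, $r2  regs=(0,13,13,15)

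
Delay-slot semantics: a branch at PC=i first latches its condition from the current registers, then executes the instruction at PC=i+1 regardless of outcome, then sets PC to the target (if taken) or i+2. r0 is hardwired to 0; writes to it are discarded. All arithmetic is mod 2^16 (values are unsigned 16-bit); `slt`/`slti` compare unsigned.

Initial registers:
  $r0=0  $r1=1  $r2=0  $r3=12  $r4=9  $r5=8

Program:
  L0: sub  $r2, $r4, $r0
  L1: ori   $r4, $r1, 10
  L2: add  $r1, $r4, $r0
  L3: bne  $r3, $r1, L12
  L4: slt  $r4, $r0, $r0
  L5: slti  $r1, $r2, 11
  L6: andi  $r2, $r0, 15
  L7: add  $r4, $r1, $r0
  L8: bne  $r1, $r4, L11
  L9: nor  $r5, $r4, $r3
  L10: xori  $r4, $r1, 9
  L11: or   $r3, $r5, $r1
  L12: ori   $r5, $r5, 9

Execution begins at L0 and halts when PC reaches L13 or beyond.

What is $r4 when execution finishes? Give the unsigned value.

0

PC=0  sub  $r2, $r4, $r0     | $r0=0 $r1=1 $r2=9 $r3=12 $r4=9 $r5=8
PC=1  ori   $r4, $r1, 10     | $r0=0 $r1=1 $r2=9 $r3=12 $r4=11 $r5=8
PC=2  add  $r1, $r4, $r0     | $r0=0 $r1=11 $r2=9 $r3=12 $r4=11 $r5=8
PC=3  bne  $r3, $r1, L12     | $r0=0 $r1=11 $r2=9 $r3=12 $r4=11 $r5=8  [TAKEN]
PC=4  slt  $r4, $r0, $r0     | $r0=0 $r1=11 $r2=9 $r3=12 $r4=0 $r5=8
PC=12 ori   $r5, $r5, 9      | $r0=0 $r1=11 $r2=9 $r3=12 $r4=0 $r5=9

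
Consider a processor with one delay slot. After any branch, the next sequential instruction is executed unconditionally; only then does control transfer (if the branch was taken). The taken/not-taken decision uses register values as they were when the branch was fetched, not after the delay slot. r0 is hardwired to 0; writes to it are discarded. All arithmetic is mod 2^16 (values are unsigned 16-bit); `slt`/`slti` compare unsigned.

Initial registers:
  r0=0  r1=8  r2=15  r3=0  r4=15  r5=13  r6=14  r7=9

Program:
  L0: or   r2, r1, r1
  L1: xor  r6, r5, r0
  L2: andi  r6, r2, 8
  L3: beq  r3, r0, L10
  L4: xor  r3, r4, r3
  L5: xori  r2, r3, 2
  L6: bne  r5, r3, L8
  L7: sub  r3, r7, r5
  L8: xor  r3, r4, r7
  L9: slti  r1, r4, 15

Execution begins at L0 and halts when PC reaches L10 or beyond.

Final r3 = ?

#0 or   r2, r1, r1 ; 0/8/8/0/15/13/14/9
#1 xor  r6, r5, r0 ; 0/8/8/0/15/13/13/9
#2 andi  r6, r2, 8 ; 0/8/8/0/15/13/8/9
#3 beq  r3, r0, L10 ; 0/8/8/0/15/13/8/9 ; →target
#4 xor  r3, r4, r3 ; 0/8/8/15/15/13/8/9

15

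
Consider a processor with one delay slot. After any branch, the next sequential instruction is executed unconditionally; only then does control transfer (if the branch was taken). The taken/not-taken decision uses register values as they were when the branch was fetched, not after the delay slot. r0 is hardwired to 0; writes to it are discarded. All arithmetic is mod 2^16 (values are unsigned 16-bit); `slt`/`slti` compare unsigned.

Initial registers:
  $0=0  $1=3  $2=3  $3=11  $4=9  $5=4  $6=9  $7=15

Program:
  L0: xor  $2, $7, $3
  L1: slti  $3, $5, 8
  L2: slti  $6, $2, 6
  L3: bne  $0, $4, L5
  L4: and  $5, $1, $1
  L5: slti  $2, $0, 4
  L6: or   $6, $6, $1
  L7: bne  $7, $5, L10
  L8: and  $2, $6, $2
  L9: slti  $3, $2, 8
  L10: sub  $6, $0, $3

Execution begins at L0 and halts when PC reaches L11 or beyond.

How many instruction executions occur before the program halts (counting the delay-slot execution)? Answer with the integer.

10

#0 xor  $2, $7, $3 ; 0/3/4/11/9/4/9/15
#1 slti  $3, $5, 8 ; 0/3/4/1/9/4/9/15
#2 slti  $6, $2, 6 ; 0/3/4/1/9/4/1/15
#3 bne  $0, $4, L5 ; 0/3/4/1/9/4/1/15 ; →target
#4 and  $5, $1, $1 ; 0/3/4/1/9/3/1/15
#5 slti  $2, $0, 4 ; 0/3/1/1/9/3/1/15
#6 or   $6, $6, $1 ; 0/3/1/1/9/3/3/15
#7 bne  $7, $5, L10 ; 0/3/1/1/9/3/3/15 ; →target
#8 and  $2, $6, $2 ; 0/3/1/1/9/3/3/15
#10 sub  $6, $0, $3 ; 0/3/1/1/9/3/65535/15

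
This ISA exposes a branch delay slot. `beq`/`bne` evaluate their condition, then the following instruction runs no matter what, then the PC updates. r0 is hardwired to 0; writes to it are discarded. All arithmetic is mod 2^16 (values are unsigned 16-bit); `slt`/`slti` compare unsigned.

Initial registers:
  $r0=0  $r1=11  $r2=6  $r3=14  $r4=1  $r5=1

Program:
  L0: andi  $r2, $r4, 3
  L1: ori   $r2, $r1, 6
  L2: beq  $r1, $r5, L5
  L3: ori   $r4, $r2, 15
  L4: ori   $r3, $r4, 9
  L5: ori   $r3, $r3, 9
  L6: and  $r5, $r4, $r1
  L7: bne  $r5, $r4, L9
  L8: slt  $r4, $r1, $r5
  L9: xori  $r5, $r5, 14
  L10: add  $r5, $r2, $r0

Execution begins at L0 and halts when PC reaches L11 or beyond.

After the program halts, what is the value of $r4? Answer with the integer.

0

#0 andi  $r2, $r4, 3 ; 0/11/1/14/1/1
#1 ori   $r2, $r1, 6 ; 0/11/15/14/1/1
#2 beq  $r1, $r5, L5 ; 0/11/15/14/1/1 ; →fallthru
#3 ori   $r4, $r2, 15 ; 0/11/15/14/15/1
#4 ori   $r3, $r4, 9 ; 0/11/15/15/15/1
#5 ori   $r3, $r3, 9 ; 0/11/15/15/15/1
#6 and  $r5, $r4, $r1 ; 0/11/15/15/15/11
#7 bne  $r5, $r4, L9 ; 0/11/15/15/15/11 ; →target
#8 slt  $r4, $r1, $r5 ; 0/11/15/15/0/11
#9 xori  $r5, $r5, 14 ; 0/11/15/15/0/5
#10 add  $r5, $r2, $r0 ; 0/11/15/15/0/15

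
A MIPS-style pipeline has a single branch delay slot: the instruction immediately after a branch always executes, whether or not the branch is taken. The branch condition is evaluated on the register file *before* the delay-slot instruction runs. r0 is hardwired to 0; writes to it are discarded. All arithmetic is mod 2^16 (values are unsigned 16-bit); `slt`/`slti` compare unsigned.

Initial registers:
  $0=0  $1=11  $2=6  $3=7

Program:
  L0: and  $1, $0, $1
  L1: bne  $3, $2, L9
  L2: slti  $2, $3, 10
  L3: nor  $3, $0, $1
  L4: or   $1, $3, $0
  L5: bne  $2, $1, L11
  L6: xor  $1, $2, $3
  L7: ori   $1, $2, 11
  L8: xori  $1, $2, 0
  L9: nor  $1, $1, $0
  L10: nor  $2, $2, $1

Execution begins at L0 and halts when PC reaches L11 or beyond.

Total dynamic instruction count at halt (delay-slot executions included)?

5

PC=0  and  $1, $0, $1        | $0=0 $1=0 $2=6 $3=7
PC=1  bne  $3, $2, L9        | $0=0 $1=0 $2=6 $3=7  [TAKEN]
PC=2  slti  $2, $3, 10       | $0=0 $1=0 $2=1 $3=7
PC=9  nor  $1, $1, $0        | $0=0 $1=65535 $2=1 $3=7
PC=10 nor  $2, $2, $1        | $0=0 $1=65535 $2=0 $3=7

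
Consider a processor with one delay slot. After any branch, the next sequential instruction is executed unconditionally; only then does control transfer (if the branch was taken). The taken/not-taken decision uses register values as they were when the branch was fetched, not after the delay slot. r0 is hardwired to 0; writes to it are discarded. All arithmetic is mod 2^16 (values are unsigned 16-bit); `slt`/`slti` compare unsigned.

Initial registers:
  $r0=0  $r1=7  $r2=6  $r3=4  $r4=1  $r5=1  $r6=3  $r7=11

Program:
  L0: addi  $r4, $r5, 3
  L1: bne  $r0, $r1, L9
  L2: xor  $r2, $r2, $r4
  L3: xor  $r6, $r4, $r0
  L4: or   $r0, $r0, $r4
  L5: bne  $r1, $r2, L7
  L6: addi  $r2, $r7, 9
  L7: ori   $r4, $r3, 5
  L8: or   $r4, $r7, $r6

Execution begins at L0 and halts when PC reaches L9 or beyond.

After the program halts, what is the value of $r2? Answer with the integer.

2

PC=0  addi  $r4, $r5, 3      | $r0=0 $r1=7 $r2=6 $r3=4 $r4=4 $r5=1 $r6=3 $r7=11
PC=1  bne  $r0, $r1, L9      | $r0=0 $r1=7 $r2=6 $r3=4 $r4=4 $r5=1 $r6=3 $r7=11  [TAKEN]
PC=2  xor  $r2, $r2, $r4     | $r0=0 $r1=7 $r2=2 $r3=4 $r4=4 $r5=1 $r6=3 $r7=11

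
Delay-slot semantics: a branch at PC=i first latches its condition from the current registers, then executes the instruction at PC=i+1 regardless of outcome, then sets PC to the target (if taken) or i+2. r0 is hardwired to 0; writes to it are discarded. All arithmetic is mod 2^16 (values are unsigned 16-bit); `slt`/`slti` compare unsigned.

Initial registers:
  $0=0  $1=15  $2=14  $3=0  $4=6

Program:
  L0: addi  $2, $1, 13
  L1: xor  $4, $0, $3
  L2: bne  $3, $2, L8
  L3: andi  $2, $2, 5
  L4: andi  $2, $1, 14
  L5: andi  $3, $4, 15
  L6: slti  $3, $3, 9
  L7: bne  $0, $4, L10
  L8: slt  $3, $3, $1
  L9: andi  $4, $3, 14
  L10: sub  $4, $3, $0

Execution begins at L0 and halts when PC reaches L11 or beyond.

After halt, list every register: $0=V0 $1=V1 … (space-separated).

[0] addi  $2, $1, 13  →  {$0:0, $1:15, $2:28, $3:0, $4:6}
[1] xor  $4, $0, $3  →  {$0:0, $1:15, $2:28, $3:0, $4:0}
[2] bne  $3, $2, L8  →  {$0:0, $1:15, $2:28, $3:0, $4:0}  ⟨branch taken⟩
[3] andi  $2, $2, 5  →  {$0:0, $1:15, $2:4, $3:0, $4:0}
[8] slt  $3, $3, $1  →  {$0:0, $1:15, $2:4, $3:1, $4:0}
[9] andi  $4, $3, 14  →  {$0:0, $1:15, $2:4, $3:1, $4:0}
[10] sub  $4, $3, $0  →  {$0:0, $1:15, $2:4, $3:1, $4:1}

$0=0 $1=15 $2=4 $3=1 $4=1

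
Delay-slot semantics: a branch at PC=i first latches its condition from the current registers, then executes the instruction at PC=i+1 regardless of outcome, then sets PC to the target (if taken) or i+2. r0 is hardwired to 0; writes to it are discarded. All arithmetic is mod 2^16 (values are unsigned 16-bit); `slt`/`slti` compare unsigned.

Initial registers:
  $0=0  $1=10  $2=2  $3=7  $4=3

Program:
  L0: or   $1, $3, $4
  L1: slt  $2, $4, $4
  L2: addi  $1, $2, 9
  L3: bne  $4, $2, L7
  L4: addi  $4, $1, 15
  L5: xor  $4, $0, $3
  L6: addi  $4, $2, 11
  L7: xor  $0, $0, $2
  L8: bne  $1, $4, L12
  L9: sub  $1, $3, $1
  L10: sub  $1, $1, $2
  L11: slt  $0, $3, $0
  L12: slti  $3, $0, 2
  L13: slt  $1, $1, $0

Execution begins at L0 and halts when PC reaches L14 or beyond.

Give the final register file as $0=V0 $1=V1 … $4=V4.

$0=0 $1=0 $2=0 $3=1 $4=24

[0] or   $1, $3, $4  →  {$0:0, $1:7, $2:2, $3:7, $4:3}
[1] slt  $2, $4, $4  →  {$0:0, $1:7, $2:0, $3:7, $4:3}
[2] addi  $1, $2, 9  →  {$0:0, $1:9, $2:0, $3:7, $4:3}
[3] bne  $4, $2, L7  →  {$0:0, $1:9, $2:0, $3:7, $4:3}  ⟨branch taken⟩
[4] addi  $4, $1, 15  →  {$0:0, $1:9, $2:0, $3:7, $4:24}
[7] xor  $0, $0, $2  →  {$0:0, $1:9, $2:0, $3:7, $4:24}
[8] bne  $1, $4, L12  →  {$0:0, $1:9, $2:0, $3:7, $4:24}  ⟨branch taken⟩
[9] sub  $1, $3, $1  →  {$0:0, $1:65534, $2:0, $3:7, $4:24}
[12] slti  $3, $0, 2  →  {$0:0, $1:65534, $2:0, $3:1, $4:24}
[13] slt  $1, $1, $0  →  {$0:0, $1:0, $2:0, $3:1, $4:24}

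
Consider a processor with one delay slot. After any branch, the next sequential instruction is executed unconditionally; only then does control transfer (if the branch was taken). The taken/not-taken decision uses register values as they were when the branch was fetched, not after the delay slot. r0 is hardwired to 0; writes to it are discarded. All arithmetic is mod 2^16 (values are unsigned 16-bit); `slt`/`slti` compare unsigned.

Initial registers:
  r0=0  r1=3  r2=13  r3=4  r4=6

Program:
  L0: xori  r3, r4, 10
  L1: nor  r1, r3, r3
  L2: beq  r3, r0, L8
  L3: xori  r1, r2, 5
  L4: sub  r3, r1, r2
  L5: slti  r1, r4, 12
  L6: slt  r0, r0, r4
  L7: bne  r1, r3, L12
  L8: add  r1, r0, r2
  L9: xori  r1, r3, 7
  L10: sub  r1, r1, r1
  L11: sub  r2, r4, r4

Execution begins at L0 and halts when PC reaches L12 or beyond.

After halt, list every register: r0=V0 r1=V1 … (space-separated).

r0=0 r1=13 r2=13 r3=65531 r4=6

[0] xori  r3, r4, 10  →  {r0:0, r1:3, r2:13, r3:12, r4:6}
[1] nor  r1, r3, r3  →  {r0:0, r1:65523, r2:13, r3:12, r4:6}
[2] beq  r3, r0, L8  →  {r0:0, r1:65523, r2:13, r3:12, r4:6}  ⟨branch fallthrough⟩
[3] xori  r1, r2, 5  →  {r0:0, r1:8, r2:13, r3:12, r4:6}
[4] sub  r3, r1, r2  →  {r0:0, r1:8, r2:13, r3:65531, r4:6}
[5] slti  r1, r4, 12  →  {r0:0, r1:1, r2:13, r3:65531, r4:6}
[6] slt  r0, r0, r4  →  {r0:0, r1:1, r2:13, r3:65531, r4:6}
[7] bne  r1, r3, L12  →  {r0:0, r1:1, r2:13, r3:65531, r4:6}  ⟨branch taken⟩
[8] add  r1, r0, r2  →  {r0:0, r1:13, r2:13, r3:65531, r4:6}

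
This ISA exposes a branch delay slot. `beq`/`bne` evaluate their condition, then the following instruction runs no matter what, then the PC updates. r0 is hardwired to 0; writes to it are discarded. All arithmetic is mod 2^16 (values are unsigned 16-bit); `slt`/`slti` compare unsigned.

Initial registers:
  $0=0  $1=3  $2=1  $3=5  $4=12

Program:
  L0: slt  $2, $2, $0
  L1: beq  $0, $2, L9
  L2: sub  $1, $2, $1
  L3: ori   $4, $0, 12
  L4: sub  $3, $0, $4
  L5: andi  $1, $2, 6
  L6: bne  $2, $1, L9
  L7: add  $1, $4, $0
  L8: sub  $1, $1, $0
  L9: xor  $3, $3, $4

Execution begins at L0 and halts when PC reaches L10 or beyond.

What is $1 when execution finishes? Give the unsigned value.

65533

[0] slt  $2, $2, $0  →  {$0:0, $1:3, $2:0, $3:5, $4:12}
[1] beq  $0, $2, L9  →  {$0:0, $1:3, $2:0, $3:5, $4:12}  ⟨branch taken⟩
[2] sub  $1, $2, $1  →  {$0:0, $1:65533, $2:0, $3:5, $4:12}
[9] xor  $3, $3, $4  →  {$0:0, $1:65533, $2:0, $3:9, $4:12}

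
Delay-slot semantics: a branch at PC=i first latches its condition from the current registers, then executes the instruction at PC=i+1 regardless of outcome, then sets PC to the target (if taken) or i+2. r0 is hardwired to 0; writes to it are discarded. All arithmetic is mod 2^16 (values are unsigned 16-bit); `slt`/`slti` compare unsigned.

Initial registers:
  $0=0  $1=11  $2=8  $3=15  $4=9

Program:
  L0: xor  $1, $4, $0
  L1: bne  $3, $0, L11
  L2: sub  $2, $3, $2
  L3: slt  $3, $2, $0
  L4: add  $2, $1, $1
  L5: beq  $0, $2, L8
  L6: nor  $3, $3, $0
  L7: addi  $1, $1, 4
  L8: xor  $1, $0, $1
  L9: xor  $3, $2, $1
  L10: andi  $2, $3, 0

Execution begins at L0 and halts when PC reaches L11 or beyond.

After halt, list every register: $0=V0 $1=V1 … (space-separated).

$0=0 $1=9 $2=7 $3=15 $4=9

#0 xor  $1, $4, $0 ; 0/9/8/15/9
#1 bne  $3, $0, L11 ; 0/9/8/15/9 ; →target
#2 sub  $2, $3, $2 ; 0/9/7/15/9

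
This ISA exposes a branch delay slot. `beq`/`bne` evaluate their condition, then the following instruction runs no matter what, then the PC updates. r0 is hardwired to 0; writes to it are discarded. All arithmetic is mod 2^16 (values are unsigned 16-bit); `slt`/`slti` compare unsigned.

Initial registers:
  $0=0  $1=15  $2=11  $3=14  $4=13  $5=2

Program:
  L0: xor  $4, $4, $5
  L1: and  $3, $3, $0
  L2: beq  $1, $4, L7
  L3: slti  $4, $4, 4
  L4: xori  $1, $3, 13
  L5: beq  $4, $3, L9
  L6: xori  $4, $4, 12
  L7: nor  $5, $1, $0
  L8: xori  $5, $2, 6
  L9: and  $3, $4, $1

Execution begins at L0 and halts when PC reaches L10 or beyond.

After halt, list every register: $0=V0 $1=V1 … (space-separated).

  step pc=0: xor  $4, $4, $5  regs=(0,15,11,14,15,2)
  step pc=1: and  $3, $3, $0  regs=(0,15,11,0,15,2)
  step pc=2: beq  $1, $4, L7  cond=T  regs=(0,15,11,0,15,2)
  step pc=3: slti  $4, $4, 4  regs=(0,15,11,0,0,2)
  step pc=7: nor  $5, $1, $0  regs=(0,15,11,0,0,65520)
  step pc=8: xori  $5, $2, 6  regs=(0,15,11,0,0,13)
  step pc=9: and  $3, $4, $1  regs=(0,15,11,0,0,13)

$0=0 $1=15 $2=11 $3=0 $4=0 $5=13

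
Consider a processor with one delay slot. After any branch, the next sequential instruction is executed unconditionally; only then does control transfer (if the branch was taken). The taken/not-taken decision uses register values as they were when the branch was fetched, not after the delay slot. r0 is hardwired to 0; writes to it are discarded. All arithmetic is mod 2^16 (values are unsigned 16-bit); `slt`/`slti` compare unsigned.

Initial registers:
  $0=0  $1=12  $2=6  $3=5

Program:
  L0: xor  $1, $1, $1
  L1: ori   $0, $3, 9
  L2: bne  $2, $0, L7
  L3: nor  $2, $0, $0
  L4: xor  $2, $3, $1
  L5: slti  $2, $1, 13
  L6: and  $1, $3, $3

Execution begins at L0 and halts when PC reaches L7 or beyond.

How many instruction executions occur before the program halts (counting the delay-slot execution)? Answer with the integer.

4

PC=0  xor  $1, $1, $1        | $0=0 $1=0 $2=6 $3=5
PC=1  ori   $0, $3, 9        | $0=0 $1=0 $2=6 $3=5
PC=2  bne  $2, $0, L7        | $0=0 $1=0 $2=6 $3=5  [TAKEN]
PC=3  nor  $2, $0, $0        | $0=0 $1=0 $2=65535 $3=5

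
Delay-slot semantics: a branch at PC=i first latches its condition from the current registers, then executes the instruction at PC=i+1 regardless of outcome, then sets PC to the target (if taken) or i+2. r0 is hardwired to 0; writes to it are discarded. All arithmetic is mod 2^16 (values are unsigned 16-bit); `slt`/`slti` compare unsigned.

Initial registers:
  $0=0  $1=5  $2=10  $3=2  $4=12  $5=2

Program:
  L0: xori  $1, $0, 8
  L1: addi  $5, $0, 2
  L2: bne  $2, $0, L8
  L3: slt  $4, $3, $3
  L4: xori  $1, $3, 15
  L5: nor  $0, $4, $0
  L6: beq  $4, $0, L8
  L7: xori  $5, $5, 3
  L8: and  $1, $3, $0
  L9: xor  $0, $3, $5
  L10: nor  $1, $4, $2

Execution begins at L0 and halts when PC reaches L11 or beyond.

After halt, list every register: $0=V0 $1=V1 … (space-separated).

$0=0 $1=65525 $2=10 $3=2 $4=0 $5=2

  step pc=0: xori  $1, $0, 8  regs=(0,8,10,2,12,2)
  step pc=1: addi  $5, $0, 2  regs=(0,8,10,2,12,2)
  step pc=2: bne  $2, $0, L8  cond=T  regs=(0,8,10,2,12,2)
  step pc=3: slt  $4, $3, $3  regs=(0,8,10,2,0,2)
  step pc=8: and  $1, $3, $0  regs=(0,0,10,2,0,2)
  step pc=9: xor  $0, $3, $5  regs=(0,0,10,2,0,2)
  step pc=10: nor  $1, $4, $2  regs=(0,65525,10,2,0,2)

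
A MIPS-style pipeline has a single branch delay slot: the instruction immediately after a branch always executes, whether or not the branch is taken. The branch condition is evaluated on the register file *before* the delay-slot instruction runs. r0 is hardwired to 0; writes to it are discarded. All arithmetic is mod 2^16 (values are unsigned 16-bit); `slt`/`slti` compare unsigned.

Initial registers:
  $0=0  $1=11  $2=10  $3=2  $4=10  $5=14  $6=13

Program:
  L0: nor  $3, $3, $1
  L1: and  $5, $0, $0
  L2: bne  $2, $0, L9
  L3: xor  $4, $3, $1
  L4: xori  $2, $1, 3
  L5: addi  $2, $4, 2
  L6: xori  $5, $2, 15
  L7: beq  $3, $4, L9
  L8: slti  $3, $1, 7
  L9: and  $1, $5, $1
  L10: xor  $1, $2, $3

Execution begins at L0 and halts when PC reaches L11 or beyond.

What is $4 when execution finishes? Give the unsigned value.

PC=0  nor  $3, $3, $1        | $0=0 $1=11 $2=10 $3=65524 $4=10 $5=14 $6=13
PC=1  and  $5, $0, $0        | $0=0 $1=11 $2=10 $3=65524 $4=10 $5=0 $6=13
PC=2  bne  $2, $0, L9        | $0=0 $1=11 $2=10 $3=65524 $4=10 $5=0 $6=13  [TAKEN]
PC=3  xor  $4, $3, $1        | $0=0 $1=11 $2=10 $3=65524 $4=65535 $5=0 $6=13
PC=9  and  $1, $5, $1        | $0=0 $1=0 $2=10 $3=65524 $4=65535 $5=0 $6=13
PC=10 xor  $1, $2, $3        | $0=0 $1=65534 $2=10 $3=65524 $4=65535 $5=0 $6=13

65535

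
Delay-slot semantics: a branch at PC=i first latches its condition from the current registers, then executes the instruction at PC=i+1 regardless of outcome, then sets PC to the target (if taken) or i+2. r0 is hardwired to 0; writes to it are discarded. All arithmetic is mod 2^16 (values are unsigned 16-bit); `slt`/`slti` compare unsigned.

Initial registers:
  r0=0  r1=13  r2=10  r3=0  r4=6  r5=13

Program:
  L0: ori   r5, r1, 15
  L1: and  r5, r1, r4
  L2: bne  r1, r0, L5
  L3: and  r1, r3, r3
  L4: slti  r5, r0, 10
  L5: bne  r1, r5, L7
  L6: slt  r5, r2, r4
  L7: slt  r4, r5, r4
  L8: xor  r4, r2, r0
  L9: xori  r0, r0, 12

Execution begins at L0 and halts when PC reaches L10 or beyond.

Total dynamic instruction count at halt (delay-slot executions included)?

  step pc=0: ori   r5, r1, 15  regs=(0,13,10,0,6,15)
  step pc=1: and  r5, r1, r4  regs=(0,13,10,0,6,4)
  step pc=2: bne  r1, r0, L5  cond=T  regs=(0,13,10,0,6,4)
  step pc=3: and  r1, r3, r3  regs=(0,0,10,0,6,4)
  step pc=5: bne  r1, r5, L7  cond=T  regs=(0,0,10,0,6,4)
  step pc=6: slt  r5, r2, r4  regs=(0,0,10,0,6,0)
  step pc=7: slt  r4, r5, r4  regs=(0,0,10,0,1,0)
  step pc=8: xor  r4, r2, r0  regs=(0,0,10,0,10,0)
  step pc=9: xori  r0, r0, 12  regs=(0,0,10,0,10,0)

9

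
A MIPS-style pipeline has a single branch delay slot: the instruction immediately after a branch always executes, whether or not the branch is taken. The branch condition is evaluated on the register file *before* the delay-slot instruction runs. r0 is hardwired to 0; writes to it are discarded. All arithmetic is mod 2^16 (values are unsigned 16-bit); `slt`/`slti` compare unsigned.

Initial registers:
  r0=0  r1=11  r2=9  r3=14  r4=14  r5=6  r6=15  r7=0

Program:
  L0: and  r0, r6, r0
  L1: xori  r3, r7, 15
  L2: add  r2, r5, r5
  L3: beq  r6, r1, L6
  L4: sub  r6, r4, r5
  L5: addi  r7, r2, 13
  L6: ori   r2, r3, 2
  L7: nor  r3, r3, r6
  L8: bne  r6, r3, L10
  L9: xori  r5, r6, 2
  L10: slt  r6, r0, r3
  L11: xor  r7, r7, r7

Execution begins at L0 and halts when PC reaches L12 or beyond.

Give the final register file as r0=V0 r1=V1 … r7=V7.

r0=0 r1=11 r2=15 r3=65520 r4=14 r5=10 r6=1 r7=0

[0] and  r0, r6, r0  →  {r0:0, r1:11, r2:9, r3:14, r4:14, r5:6, r6:15, r7:0}
[1] xori  r3, r7, 15  →  {r0:0, r1:11, r2:9, r3:15, r4:14, r5:6, r6:15, r7:0}
[2] add  r2, r5, r5  →  {r0:0, r1:11, r2:12, r3:15, r4:14, r5:6, r6:15, r7:0}
[3] beq  r6, r1, L6  →  {r0:0, r1:11, r2:12, r3:15, r4:14, r5:6, r6:15, r7:0}  ⟨branch fallthrough⟩
[4] sub  r6, r4, r5  →  {r0:0, r1:11, r2:12, r3:15, r4:14, r5:6, r6:8, r7:0}
[5] addi  r7, r2, 13  →  {r0:0, r1:11, r2:12, r3:15, r4:14, r5:6, r6:8, r7:25}
[6] ori   r2, r3, 2  →  {r0:0, r1:11, r2:15, r3:15, r4:14, r5:6, r6:8, r7:25}
[7] nor  r3, r3, r6  →  {r0:0, r1:11, r2:15, r3:65520, r4:14, r5:6, r6:8, r7:25}
[8] bne  r6, r3, L10  →  {r0:0, r1:11, r2:15, r3:65520, r4:14, r5:6, r6:8, r7:25}  ⟨branch taken⟩
[9] xori  r5, r6, 2  →  {r0:0, r1:11, r2:15, r3:65520, r4:14, r5:10, r6:8, r7:25}
[10] slt  r6, r0, r3  →  {r0:0, r1:11, r2:15, r3:65520, r4:14, r5:10, r6:1, r7:25}
[11] xor  r7, r7, r7  →  {r0:0, r1:11, r2:15, r3:65520, r4:14, r5:10, r6:1, r7:0}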